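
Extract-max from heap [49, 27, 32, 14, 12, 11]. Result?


Max = 49
Replace root with last, heapify down
Resulting heap: [32, 27, 11, 14, 12]


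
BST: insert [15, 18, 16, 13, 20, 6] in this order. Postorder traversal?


Root = 15; build tree by BST insertion.
Postorder traversal: [6, 13, 16, 20, 18, 15]


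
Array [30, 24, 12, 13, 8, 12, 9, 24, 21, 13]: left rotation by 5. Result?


Left rotate by 5: [12, 9, 24, 21, 13, 30, 24, 12, 13, 8]


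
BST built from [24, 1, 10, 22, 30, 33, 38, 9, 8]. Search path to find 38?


BST root = 24
Search for 38: compare at each node
Path: [24, 30, 33, 38]


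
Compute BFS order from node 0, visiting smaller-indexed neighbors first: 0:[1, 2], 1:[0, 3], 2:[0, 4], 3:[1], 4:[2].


BFS queue: start with [0]
Visit order: [0, 1, 2, 3, 4]


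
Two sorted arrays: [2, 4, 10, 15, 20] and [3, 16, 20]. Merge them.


Compare heads, take smaller each step.
Merged: [2, 3, 4, 10, 15, 16, 20, 20]


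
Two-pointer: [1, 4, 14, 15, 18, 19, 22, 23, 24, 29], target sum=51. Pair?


Two pointers: lo=0, hi=9
Found pair: (22, 29) summing to 51


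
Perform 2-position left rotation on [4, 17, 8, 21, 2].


Left rotate by 2: [8, 21, 2, 4, 17]


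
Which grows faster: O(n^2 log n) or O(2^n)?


n^2 log n grows slower than exponential
O(n^2 log n) is asymptotically smaller; O(2^n) grows faster


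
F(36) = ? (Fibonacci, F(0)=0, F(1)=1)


F(n)=F(n-1)+F(n-2)
...F(34)=5702887, F(35)=9227465, F(36)=14930352


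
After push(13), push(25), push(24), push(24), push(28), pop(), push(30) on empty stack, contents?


push(13) -> [13]
push(25) -> [13, 25]
push(24) -> [13, 25, 24]
push(24) -> [13, 25, 24, 24]
push(28) -> [13, 25, 24, 24, 28]
pop() returns 28 -> [13, 25, 24, 24]
push(30) -> [13, 25, 24, 24, 30]
Final stack (bottom to top): [13, 25, 24, 24, 30]


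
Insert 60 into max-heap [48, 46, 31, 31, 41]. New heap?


Append 60: [48, 46, 31, 31, 41, 60]
Bubble up: swap idx 5(60) with idx 2(31); swap idx 2(60) with idx 0(48)
Result: [60, 46, 48, 31, 41, 31]


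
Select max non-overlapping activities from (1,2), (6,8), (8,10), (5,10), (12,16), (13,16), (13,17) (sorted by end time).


Greedy: pick earliest-ending, then skip overlaps.
Selected (4 activities): [(1, 2), (6, 8), (8, 10), (12, 16)]


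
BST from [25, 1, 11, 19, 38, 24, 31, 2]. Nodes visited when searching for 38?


BST root = 25
Search for 38: compare at each node
Path: [25, 38]


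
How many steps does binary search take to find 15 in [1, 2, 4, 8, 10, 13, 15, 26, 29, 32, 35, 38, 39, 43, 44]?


Search for 15:
[0,14] mid=7 arr[7]=26
[0,6] mid=3 arr[3]=8
[4,6] mid=5 arr[5]=13
[6,6] mid=6 arr[6]=15
Total: 4 comparisons


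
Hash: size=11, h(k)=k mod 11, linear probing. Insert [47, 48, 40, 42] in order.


Insertions: 47->slot 3; 48->slot 4; 40->slot 7; 42->slot 9
Table: [None, None, None, 47, 48, None, None, 40, None, 42, None]


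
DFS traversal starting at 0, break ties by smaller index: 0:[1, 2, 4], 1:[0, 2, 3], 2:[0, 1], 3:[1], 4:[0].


DFS stack-based: start with [0]
Visit order: [0, 1, 2, 3, 4]


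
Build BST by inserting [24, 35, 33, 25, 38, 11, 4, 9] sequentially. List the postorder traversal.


Root = 24; build tree by BST insertion.
Postorder traversal: [9, 4, 11, 25, 33, 38, 35, 24]


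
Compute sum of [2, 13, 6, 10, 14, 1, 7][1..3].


Prefix sums: [0, 2, 15, 21, 31, 45, 46, 53]
Sum[1..3] = prefix[4] - prefix[1] = 31 - 2 = 29


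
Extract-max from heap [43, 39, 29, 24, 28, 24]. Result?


Max = 43
Replace root with last, heapify down
Resulting heap: [39, 28, 29, 24, 24]


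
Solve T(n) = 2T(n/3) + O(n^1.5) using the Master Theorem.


a=2, b=3, c=1.5. log_3(2)=0.631 < c=1.5. Case 3: O(n^c) = O(n^1.500)
Complexity: O(n^1.500)


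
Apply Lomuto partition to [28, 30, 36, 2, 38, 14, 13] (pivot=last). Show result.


Elements <= 13 go left of pivot.
Result: [2, 13, 36, 28, 38, 14, 30], pivot at index 1


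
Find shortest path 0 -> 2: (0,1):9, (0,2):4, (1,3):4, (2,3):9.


Dijkstra from 0:
Distances: {0: 0, 1: 9, 2: 4, 3: 13}
Shortest distance to 2 = 4, path = [0, 2]


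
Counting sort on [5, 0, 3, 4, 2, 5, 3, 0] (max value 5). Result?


Count array: [2, 0, 1, 2, 1, 2]
Reconstruct: [0, 0, 2, 3, 3, 4, 5, 5]


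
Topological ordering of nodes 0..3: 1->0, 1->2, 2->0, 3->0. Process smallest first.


Kahn's algorithm, process smallest node first
Order: [1, 2, 3, 0]


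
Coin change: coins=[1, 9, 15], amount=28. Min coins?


dp[0]=0; dp[i]=1+min(dp[i-c] for c in coins)
...dp[23]=7, dp[24]=2, dp[25]=3, dp[26]=4, dp[27]=3, dp[28]=4
Minimum coins for 28 = 4


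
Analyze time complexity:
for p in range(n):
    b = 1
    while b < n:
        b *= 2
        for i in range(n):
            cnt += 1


Per nesting level: O(n) * O(log n) * O(n) = O(n^2 log n)
Complexity: O(n^2 log n)


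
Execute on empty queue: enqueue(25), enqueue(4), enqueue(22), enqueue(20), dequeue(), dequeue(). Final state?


enqueue(25) -> [25]
enqueue(4) -> [25, 4]
enqueue(22) -> [25, 4, 22]
enqueue(20) -> [25, 4, 22, 20]
dequeue() returns 25 -> [4, 22, 20]
dequeue() returns 4 -> [22, 20]
Final queue (front to back): [22, 20]


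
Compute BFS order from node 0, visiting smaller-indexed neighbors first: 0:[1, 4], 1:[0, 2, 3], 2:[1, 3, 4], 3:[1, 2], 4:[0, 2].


BFS queue: start with [0]
Visit order: [0, 1, 4, 2, 3]


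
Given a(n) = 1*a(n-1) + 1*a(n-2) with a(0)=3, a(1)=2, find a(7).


Build bottom-up:
...a(5)=19, a(6)=31, a(7)=1*31+1*19=50


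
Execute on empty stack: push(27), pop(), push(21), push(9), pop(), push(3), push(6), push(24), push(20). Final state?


push(27) -> [27]
pop() returns 27 -> []
push(21) -> [21]
push(9) -> [21, 9]
pop() returns 9 -> [21]
push(3) -> [21, 3]
push(6) -> [21, 3, 6]
push(24) -> [21, 3, 6, 24]
push(20) -> [21, 3, 6, 24, 20]
Final stack (bottom to top): [21, 3, 6, 24, 20]


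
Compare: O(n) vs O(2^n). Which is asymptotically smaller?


linear grows slower than exponential
O(n) is asymptotically smaller; O(2^n) grows faster


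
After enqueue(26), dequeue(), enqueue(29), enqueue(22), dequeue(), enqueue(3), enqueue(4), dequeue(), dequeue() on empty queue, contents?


enqueue(26) -> [26]
dequeue() returns 26 -> []
enqueue(29) -> [29]
enqueue(22) -> [29, 22]
dequeue() returns 29 -> [22]
enqueue(3) -> [22, 3]
enqueue(4) -> [22, 3, 4]
dequeue() returns 22 -> [3, 4]
dequeue() returns 3 -> [4]
Final queue (front to back): [4]


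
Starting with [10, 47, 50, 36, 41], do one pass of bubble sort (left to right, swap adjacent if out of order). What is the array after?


After one pass: [10, 47, 36, 41, 50]


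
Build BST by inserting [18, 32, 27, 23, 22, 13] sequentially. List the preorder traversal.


Root = 18; build tree by BST insertion.
Preorder traversal: [18, 13, 32, 27, 23, 22]


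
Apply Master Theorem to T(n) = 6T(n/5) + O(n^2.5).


a=6, b=5, c=2.5. log_5(6)=1.113 < c=2.5. Case 3: O(n^c) = O(n^2.500)
Complexity: O(n^2.500)


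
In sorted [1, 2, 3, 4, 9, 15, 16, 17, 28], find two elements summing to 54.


Two pointers: lo=0, hi=8
No pair sums to 54


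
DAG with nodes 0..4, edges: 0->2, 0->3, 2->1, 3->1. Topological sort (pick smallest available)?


Kahn's algorithm, process smallest node first
Order: [0, 2, 3, 1, 4]


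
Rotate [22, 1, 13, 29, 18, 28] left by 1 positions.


Left rotate by 1: [1, 13, 29, 18, 28, 22]


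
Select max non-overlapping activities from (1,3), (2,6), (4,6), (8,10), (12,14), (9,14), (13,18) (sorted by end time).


Greedy: pick earliest-ending, then skip overlaps.
Selected (4 activities): [(1, 3), (4, 6), (8, 10), (12, 14)]


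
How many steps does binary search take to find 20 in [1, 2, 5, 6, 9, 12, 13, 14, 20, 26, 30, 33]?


Search for 20:
[0,11] mid=5 arr[5]=12
[6,11] mid=8 arr[8]=20
Total: 2 comparisons


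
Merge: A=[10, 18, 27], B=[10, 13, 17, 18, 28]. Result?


Compare heads, take smaller each step.
Merged: [10, 10, 13, 17, 18, 18, 27, 28]


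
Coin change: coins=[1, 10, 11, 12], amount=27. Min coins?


dp[0]=0; dp[i]=1+min(dp[i-c] for c in coins)
...dp[22]=2, dp[23]=2, dp[24]=2, dp[25]=3, dp[26]=4, dp[27]=5
Minimum coins for 27 = 5


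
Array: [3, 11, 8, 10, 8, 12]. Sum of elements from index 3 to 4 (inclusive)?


Prefix sums: [0, 3, 14, 22, 32, 40, 52]
Sum[3..4] = prefix[5] - prefix[3] = 40 - 22 = 18


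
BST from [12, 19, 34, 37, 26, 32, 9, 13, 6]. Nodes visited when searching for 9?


BST root = 12
Search for 9: compare at each node
Path: [12, 9]


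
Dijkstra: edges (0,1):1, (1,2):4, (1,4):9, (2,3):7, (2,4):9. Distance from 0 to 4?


Dijkstra from 0:
Distances: {0: 0, 1: 1, 2: 5, 3: 12, 4: 10}
Shortest distance to 4 = 10, path = [0, 1, 4]


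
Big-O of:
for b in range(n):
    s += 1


Per nesting level: O(n) = O(n)
Complexity: O(n)


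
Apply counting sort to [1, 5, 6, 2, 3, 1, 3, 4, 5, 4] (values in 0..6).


Count array: [0, 2, 1, 2, 2, 2, 1]
Reconstruct: [1, 1, 2, 3, 3, 4, 4, 5, 5, 6]


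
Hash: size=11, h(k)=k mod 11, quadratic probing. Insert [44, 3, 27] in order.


Insertions: 44->slot 0; 3->slot 3; 27->slot 5
Table: [44, None, None, 3, None, 27, None, None, None, None, None]


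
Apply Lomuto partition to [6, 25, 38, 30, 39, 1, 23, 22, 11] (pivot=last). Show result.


Elements <= 11 go left of pivot.
Result: [6, 1, 11, 30, 39, 25, 23, 22, 38], pivot at index 2


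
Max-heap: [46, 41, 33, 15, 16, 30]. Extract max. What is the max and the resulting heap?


Max = 46
Replace root with last, heapify down
Resulting heap: [41, 30, 33, 15, 16]


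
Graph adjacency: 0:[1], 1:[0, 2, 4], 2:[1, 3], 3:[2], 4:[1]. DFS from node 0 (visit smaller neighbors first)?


DFS stack-based: start with [0]
Visit order: [0, 1, 2, 3, 4]


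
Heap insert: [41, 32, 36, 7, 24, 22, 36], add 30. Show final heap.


Append 30: [41, 32, 36, 7, 24, 22, 36, 30]
Bubble up: swap idx 7(30) with idx 3(7)
Result: [41, 32, 36, 30, 24, 22, 36, 7]


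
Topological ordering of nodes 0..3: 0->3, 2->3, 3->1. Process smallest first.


Kahn's algorithm, process smallest node first
Order: [0, 2, 3, 1]


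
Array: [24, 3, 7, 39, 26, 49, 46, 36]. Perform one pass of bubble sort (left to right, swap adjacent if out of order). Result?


After one pass: [3, 7, 24, 26, 39, 46, 36, 49]


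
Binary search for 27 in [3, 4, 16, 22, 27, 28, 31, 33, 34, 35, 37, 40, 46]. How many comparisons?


Search for 27:
[0,12] mid=6 arr[6]=31
[0,5] mid=2 arr[2]=16
[3,5] mid=4 arr[4]=27
Total: 3 comparisons


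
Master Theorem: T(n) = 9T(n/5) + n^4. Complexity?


a=9, b=5, c=4. log_5(9)=1.365 < c=4. Case 3: O(n^c) = O(n^4)
Complexity: O(n^4)


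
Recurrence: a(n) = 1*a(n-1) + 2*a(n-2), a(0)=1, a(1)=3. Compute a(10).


Build bottom-up:
...a(8)=341, a(9)=683, a(10)=1*683+2*341=1365


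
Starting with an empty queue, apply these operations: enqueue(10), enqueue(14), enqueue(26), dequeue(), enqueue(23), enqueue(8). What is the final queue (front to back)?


enqueue(10) -> [10]
enqueue(14) -> [10, 14]
enqueue(26) -> [10, 14, 26]
dequeue() returns 10 -> [14, 26]
enqueue(23) -> [14, 26, 23]
enqueue(8) -> [14, 26, 23, 8]
Final queue (front to back): [14, 26, 23, 8]


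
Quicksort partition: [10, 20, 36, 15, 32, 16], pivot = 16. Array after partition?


Elements <= 16 go left of pivot.
Result: [10, 15, 16, 20, 32, 36], pivot at index 2


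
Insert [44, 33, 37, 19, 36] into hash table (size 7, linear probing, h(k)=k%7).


Insertions: 44->slot 2; 33->slot 5; 37->slot 3; 19->slot 6; 36->slot 1
Table: [None, 36, 44, 37, None, 33, 19]


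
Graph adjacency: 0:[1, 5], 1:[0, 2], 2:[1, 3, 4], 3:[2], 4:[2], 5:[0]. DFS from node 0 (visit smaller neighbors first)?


DFS stack-based: start with [0]
Visit order: [0, 1, 2, 3, 4, 5]


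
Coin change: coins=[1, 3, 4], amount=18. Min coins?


dp[0]=0; dp[i]=1+min(dp[i-c] for c in coins)
...dp[13]=4, dp[14]=4, dp[15]=4, dp[16]=4, dp[17]=5, dp[18]=5
Minimum coins for 18 = 5


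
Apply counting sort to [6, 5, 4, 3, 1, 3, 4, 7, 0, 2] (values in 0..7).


Count array: [1, 1, 1, 2, 2, 1, 1, 1]
Reconstruct: [0, 1, 2, 3, 3, 4, 4, 5, 6, 7]


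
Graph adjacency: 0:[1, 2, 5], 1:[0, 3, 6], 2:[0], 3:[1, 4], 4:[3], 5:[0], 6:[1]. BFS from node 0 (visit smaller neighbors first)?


BFS queue: start with [0]
Visit order: [0, 1, 2, 5, 3, 6, 4]


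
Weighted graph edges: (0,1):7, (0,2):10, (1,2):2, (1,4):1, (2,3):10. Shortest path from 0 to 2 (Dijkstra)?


Dijkstra from 0:
Distances: {0: 0, 1: 7, 2: 9, 3: 19, 4: 8}
Shortest distance to 2 = 9, path = [0, 1, 2]


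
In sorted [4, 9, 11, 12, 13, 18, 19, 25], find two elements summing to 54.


Two pointers: lo=0, hi=7
No pair sums to 54


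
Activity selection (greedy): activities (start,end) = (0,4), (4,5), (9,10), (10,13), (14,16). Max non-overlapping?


Greedy: pick earliest-ending, then skip overlaps.
Selected (5 activities): [(0, 4), (4, 5), (9, 10), (10, 13), (14, 16)]


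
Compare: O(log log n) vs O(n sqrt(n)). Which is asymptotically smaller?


double-logarithmic grows slower than n^1.5
O(log log n) is asymptotically smaller; O(n sqrt(n)) grows faster


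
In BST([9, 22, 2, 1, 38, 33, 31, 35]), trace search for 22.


BST root = 9
Search for 22: compare at each node
Path: [9, 22]


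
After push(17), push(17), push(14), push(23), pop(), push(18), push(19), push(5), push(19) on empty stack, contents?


push(17) -> [17]
push(17) -> [17, 17]
push(14) -> [17, 17, 14]
push(23) -> [17, 17, 14, 23]
pop() returns 23 -> [17, 17, 14]
push(18) -> [17, 17, 14, 18]
push(19) -> [17, 17, 14, 18, 19]
push(5) -> [17, 17, 14, 18, 19, 5]
push(19) -> [17, 17, 14, 18, 19, 5, 19]
Final stack (bottom to top): [17, 17, 14, 18, 19, 5, 19]


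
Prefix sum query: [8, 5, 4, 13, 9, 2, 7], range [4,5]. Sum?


Prefix sums: [0, 8, 13, 17, 30, 39, 41, 48]
Sum[4..5] = prefix[6] - prefix[4] = 41 - 30 = 11


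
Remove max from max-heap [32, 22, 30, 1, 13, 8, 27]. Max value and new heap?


Max = 32
Replace root with last, heapify down
Resulting heap: [30, 22, 27, 1, 13, 8]


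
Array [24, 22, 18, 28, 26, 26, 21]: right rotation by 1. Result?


Right rotate by 1: [21, 24, 22, 18, 28, 26, 26]


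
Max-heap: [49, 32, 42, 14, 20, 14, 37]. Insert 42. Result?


Append 42: [49, 32, 42, 14, 20, 14, 37, 42]
Bubble up: swap idx 7(42) with idx 3(14); swap idx 3(42) with idx 1(32)
Result: [49, 42, 42, 32, 20, 14, 37, 14]


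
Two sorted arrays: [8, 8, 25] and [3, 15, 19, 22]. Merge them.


Compare heads, take smaller each step.
Merged: [3, 8, 8, 15, 19, 22, 25]


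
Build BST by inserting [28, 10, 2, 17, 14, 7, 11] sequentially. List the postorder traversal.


Root = 28; build tree by BST insertion.
Postorder traversal: [7, 2, 11, 14, 17, 10, 28]


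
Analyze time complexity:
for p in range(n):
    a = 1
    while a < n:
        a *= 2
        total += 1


Per nesting level: O(n) * O(log n) = O(n log n)
Complexity: O(n log n)


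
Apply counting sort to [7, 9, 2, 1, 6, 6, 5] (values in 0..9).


Count array: [0, 1, 1, 0, 0, 1, 2, 1, 0, 1]
Reconstruct: [1, 2, 5, 6, 6, 7, 9]


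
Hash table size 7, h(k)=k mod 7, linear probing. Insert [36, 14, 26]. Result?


Insertions: 36->slot 1; 14->slot 0; 26->slot 5
Table: [14, 36, None, None, None, 26, None]


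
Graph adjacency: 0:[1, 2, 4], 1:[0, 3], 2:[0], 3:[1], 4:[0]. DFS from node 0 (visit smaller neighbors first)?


DFS stack-based: start with [0]
Visit order: [0, 1, 3, 2, 4]


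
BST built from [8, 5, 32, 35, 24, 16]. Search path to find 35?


BST root = 8
Search for 35: compare at each node
Path: [8, 32, 35]


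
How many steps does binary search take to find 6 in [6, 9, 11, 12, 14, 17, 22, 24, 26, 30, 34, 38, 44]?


Search for 6:
[0,12] mid=6 arr[6]=22
[0,5] mid=2 arr[2]=11
[0,1] mid=0 arr[0]=6
Total: 3 comparisons


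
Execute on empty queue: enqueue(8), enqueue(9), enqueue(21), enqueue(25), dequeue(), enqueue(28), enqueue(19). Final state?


enqueue(8) -> [8]
enqueue(9) -> [8, 9]
enqueue(21) -> [8, 9, 21]
enqueue(25) -> [8, 9, 21, 25]
dequeue() returns 8 -> [9, 21, 25]
enqueue(28) -> [9, 21, 25, 28]
enqueue(19) -> [9, 21, 25, 28, 19]
Final queue (front to back): [9, 21, 25, 28, 19]


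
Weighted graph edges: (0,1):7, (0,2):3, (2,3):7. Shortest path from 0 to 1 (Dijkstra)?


Dijkstra from 0:
Distances: {0: 0, 1: 7, 2: 3, 3: 10}
Shortest distance to 1 = 7, path = [0, 1]


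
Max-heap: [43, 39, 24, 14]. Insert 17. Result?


Append 17: [43, 39, 24, 14, 17]
Bubble up: no swaps needed
Result: [43, 39, 24, 14, 17]


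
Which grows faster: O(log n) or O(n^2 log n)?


logarithmic grows slower than n^2 log n
O(log n) is asymptotically smaller; O(n^2 log n) grows faster


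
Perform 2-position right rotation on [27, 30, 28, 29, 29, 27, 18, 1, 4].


Right rotate by 2: [1, 4, 27, 30, 28, 29, 29, 27, 18]


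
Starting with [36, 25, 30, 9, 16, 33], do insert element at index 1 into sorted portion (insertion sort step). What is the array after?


After one pass: [25, 36, 30, 9, 16, 33]


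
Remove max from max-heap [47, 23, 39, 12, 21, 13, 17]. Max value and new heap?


Max = 47
Replace root with last, heapify down
Resulting heap: [39, 23, 17, 12, 21, 13]


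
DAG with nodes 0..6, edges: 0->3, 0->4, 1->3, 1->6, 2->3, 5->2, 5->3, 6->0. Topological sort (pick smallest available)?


Kahn's algorithm, process smallest node first
Order: [1, 5, 2, 6, 0, 3, 4]


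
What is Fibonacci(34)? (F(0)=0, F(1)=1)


F(n)=F(n-1)+F(n-2)
...F(32)=2178309, F(33)=3524578, F(34)=5702887


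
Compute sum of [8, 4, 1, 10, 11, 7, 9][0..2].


Prefix sums: [0, 8, 12, 13, 23, 34, 41, 50]
Sum[0..2] = prefix[3] - prefix[0] = 13 - 0 = 13


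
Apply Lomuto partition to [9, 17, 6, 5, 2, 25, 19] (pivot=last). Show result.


Elements <= 19 go left of pivot.
Result: [9, 17, 6, 5, 2, 19, 25], pivot at index 5


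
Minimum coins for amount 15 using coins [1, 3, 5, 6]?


dp[0]=0; dp[i]=1+min(dp[i-c] for c in coins)
...dp[10]=2, dp[11]=2, dp[12]=2, dp[13]=3, dp[14]=3, dp[15]=3
Minimum coins for 15 = 3


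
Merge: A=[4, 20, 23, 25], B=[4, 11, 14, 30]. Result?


Compare heads, take smaller each step.
Merged: [4, 4, 11, 14, 20, 23, 25, 30]


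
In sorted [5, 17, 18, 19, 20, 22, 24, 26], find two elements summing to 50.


Two pointers: lo=0, hi=7
Found pair: (24, 26) summing to 50


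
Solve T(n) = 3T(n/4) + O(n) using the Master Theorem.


a=3, b=4, c=1. log_4(3)=0.792 < c=1. Case 3: O(n^c) = O(n)
Complexity: O(n)


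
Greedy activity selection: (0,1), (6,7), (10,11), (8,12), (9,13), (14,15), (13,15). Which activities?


Greedy: pick earliest-ending, then skip overlaps.
Selected (4 activities): [(0, 1), (6, 7), (10, 11), (14, 15)]


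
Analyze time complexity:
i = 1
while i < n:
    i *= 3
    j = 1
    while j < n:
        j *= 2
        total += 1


Per nesting level: O(log n) * O(log n) = O((log n)^2)
Complexity: O((log n)^2)


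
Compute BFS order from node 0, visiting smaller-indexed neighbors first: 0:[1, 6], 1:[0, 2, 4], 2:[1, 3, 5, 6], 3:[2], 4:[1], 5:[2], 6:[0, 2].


BFS queue: start with [0]
Visit order: [0, 1, 6, 2, 4, 3, 5]


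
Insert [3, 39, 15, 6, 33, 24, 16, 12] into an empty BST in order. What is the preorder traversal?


Root = 3; build tree by BST insertion.
Preorder traversal: [3, 39, 15, 6, 12, 33, 24, 16]


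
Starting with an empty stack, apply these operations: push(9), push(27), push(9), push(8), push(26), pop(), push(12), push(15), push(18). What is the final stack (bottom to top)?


push(9) -> [9]
push(27) -> [9, 27]
push(9) -> [9, 27, 9]
push(8) -> [9, 27, 9, 8]
push(26) -> [9, 27, 9, 8, 26]
pop() returns 26 -> [9, 27, 9, 8]
push(12) -> [9, 27, 9, 8, 12]
push(15) -> [9, 27, 9, 8, 12, 15]
push(18) -> [9, 27, 9, 8, 12, 15, 18]
Final stack (bottom to top): [9, 27, 9, 8, 12, 15, 18]


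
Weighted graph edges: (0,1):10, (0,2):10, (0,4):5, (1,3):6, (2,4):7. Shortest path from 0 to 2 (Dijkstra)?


Dijkstra from 0:
Distances: {0: 0, 1: 10, 2: 10, 3: 16, 4: 5}
Shortest distance to 2 = 10, path = [0, 2]


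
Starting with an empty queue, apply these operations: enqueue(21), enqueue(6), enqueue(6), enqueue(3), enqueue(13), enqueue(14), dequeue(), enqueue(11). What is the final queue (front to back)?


enqueue(21) -> [21]
enqueue(6) -> [21, 6]
enqueue(6) -> [21, 6, 6]
enqueue(3) -> [21, 6, 6, 3]
enqueue(13) -> [21, 6, 6, 3, 13]
enqueue(14) -> [21, 6, 6, 3, 13, 14]
dequeue() returns 21 -> [6, 6, 3, 13, 14]
enqueue(11) -> [6, 6, 3, 13, 14, 11]
Final queue (front to back): [6, 6, 3, 13, 14, 11]


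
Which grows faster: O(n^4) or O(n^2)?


quadratic grows slower than quartic
O(n^2) is asymptotically smaller; O(n^4) grows faster


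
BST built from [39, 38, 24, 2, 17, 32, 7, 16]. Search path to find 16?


BST root = 39
Search for 16: compare at each node
Path: [39, 38, 24, 2, 17, 7, 16]


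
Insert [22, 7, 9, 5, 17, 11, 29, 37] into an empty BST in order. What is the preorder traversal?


Root = 22; build tree by BST insertion.
Preorder traversal: [22, 7, 5, 9, 17, 11, 29, 37]


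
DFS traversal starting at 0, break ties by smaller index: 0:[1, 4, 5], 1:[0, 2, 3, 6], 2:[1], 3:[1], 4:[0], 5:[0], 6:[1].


DFS stack-based: start with [0]
Visit order: [0, 1, 2, 3, 6, 4, 5]


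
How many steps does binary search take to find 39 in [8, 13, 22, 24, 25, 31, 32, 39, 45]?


Search for 39:
[0,8] mid=4 arr[4]=25
[5,8] mid=6 arr[6]=32
[7,8] mid=7 arr[7]=39
Total: 3 comparisons


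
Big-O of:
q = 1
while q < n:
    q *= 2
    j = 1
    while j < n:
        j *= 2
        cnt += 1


Per nesting level: O(log n) * O(log n) = O((log n)^2)
Complexity: O((log n)^2)


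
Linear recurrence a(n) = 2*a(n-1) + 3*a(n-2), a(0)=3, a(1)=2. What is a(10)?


Build bottom-up:
...a(8)=8203, a(9)=24602, a(10)=2*24602+3*8203=73813


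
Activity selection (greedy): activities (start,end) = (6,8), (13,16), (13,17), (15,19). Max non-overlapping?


Greedy: pick earliest-ending, then skip overlaps.
Selected (2 activities): [(6, 8), (13, 16)]


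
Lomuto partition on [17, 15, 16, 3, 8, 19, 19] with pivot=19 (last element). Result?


Elements <= 19 go left of pivot.
Result: [17, 15, 16, 3, 8, 19, 19], pivot at index 6


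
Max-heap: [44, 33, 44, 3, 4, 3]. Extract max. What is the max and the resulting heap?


Max = 44
Replace root with last, heapify down
Resulting heap: [44, 33, 3, 3, 4]


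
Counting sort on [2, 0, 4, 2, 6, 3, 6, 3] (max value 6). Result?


Count array: [1, 0, 2, 2, 1, 0, 2]
Reconstruct: [0, 2, 2, 3, 3, 4, 6, 6]


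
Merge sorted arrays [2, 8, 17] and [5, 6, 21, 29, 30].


Compare heads, take smaller each step.
Merged: [2, 5, 6, 8, 17, 21, 29, 30]


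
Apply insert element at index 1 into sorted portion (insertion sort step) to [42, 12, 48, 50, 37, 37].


After one pass: [12, 42, 48, 50, 37, 37]


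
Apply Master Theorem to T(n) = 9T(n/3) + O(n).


a=9, b=3, c=1. log_3(9)=2 > c=1. Case 1: O(n^log_b(a)) = O(n^2)
Complexity: O(n^2)


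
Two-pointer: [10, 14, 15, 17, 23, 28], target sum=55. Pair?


Two pointers: lo=0, hi=5
No pair sums to 55


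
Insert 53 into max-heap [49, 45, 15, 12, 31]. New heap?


Append 53: [49, 45, 15, 12, 31, 53]
Bubble up: swap idx 5(53) with idx 2(15); swap idx 2(53) with idx 0(49)
Result: [53, 45, 49, 12, 31, 15]


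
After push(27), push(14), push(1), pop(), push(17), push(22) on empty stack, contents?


push(27) -> [27]
push(14) -> [27, 14]
push(1) -> [27, 14, 1]
pop() returns 1 -> [27, 14]
push(17) -> [27, 14, 17]
push(22) -> [27, 14, 17, 22]
Final stack (bottom to top): [27, 14, 17, 22]


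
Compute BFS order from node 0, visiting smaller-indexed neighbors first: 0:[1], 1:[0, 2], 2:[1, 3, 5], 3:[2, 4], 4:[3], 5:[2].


BFS queue: start with [0]
Visit order: [0, 1, 2, 3, 5, 4]


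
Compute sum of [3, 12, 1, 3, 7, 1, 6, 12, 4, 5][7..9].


Prefix sums: [0, 3, 15, 16, 19, 26, 27, 33, 45, 49, 54]
Sum[7..9] = prefix[10] - prefix[7] = 54 - 33 = 21


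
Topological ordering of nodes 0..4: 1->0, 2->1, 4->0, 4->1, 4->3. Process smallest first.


Kahn's algorithm, process smallest node first
Order: [2, 4, 1, 0, 3]


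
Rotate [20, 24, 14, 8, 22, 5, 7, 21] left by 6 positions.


Left rotate by 6: [7, 21, 20, 24, 14, 8, 22, 5]


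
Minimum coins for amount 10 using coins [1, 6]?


dp[0]=0; dp[i]=1+min(dp[i-c] for c in coins)
...dp[5]=5, dp[6]=1, dp[7]=2, dp[8]=3, dp[9]=4, dp[10]=5
Minimum coins for 10 = 5


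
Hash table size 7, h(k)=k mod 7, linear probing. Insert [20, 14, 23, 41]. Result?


Insertions: 20->slot 6; 14->slot 0; 23->slot 2; 41->slot 1
Table: [14, 41, 23, None, None, None, 20]


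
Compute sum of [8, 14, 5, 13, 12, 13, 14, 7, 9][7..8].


Prefix sums: [0, 8, 22, 27, 40, 52, 65, 79, 86, 95]
Sum[7..8] = prefix[9] - prefix[7] = 95 - 79 = 16


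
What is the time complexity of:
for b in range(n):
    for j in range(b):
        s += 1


Per nesting level: O(n) * O(n) [triangular over b] = O(n^2)
Complexity: O(n^2)


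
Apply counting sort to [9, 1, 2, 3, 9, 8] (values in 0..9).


Count array: [0, 1, 1, 1, 0, 0, 0, 0, 1, 2]
Reconstruct: [1, 2, 3, 8, 9, 9]


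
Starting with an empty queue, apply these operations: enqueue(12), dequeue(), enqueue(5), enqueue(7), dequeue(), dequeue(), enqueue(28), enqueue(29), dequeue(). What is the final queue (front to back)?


enqueue(12) -> [12]
dequeue() returns 12 -> []
enqueue(5) -> [5]
enqueue(7) -> [5, 7]
dequeue() returns 5 -> [7]
dequeue() returns 7 -> []
enqueue(28) -> [28]
enqueue(29) -> [28, 29]
dequeue() returns 28 -> [29]
Final queue (front to back): [29]


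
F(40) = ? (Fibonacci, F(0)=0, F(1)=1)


F(n)=F(n-1)+F(n-2)
...F(38)=39088169, F(39)=63245986, F(40)=102334155


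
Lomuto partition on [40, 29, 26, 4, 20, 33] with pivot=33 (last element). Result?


Elements <= 33 go left of pivot.
Result: [29, 26, 4, 20, 33, 40], pivot at index 4


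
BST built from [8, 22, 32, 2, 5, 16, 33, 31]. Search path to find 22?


BST root = 8
Search for 22: compare at each node
Path: [8, 22]


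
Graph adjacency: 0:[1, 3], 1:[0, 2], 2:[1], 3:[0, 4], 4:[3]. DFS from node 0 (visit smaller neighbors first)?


DFS stack-based: start with [0]
Visit order: [0, 1, 2, 3, 4]


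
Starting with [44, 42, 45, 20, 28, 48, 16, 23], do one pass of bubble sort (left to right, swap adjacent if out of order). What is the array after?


After one pass: [42, 44, 20, 28, 45, 16, 23, 48]


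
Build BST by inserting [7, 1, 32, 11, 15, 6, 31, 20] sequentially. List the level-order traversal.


Root = 7; build tree by BST insertion.
Level-Order traversal: [7, 1, 32, 6, 11, 15, 31, 20]


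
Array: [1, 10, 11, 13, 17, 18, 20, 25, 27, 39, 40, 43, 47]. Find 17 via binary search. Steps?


Search for 17:
[0,12] mid=6 arr[6]=20
[0,5] mid=2 arr[2]=11
[3,5] mid=4 arr[4]=17
Total: 3 comparisons


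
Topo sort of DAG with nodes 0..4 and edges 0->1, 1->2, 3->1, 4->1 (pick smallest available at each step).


Kahn's algorithm, process smallest node first
Order: [0, 3, 4, 1, 2]


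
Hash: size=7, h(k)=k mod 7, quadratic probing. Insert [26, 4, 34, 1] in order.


Insertions: 26->slot 5; 4->slot 4; 34->slot 6; 1->slot 1
Table: [None, 1, None, None, 4, 26, 34]


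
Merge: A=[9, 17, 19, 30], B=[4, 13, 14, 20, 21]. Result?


Compare heads, take smaller each step.
Merged: [4, 9, 13, 14, 17, 19, 20, 21, 30]


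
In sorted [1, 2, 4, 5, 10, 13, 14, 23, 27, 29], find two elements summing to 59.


Two pointers: lo=0, hi=9
No pair sums to 59


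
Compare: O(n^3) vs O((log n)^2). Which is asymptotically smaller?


polylogarithmic grows slower than cubic
O((log n)^2) is asymptotically smaller; O(n^3) grows faster


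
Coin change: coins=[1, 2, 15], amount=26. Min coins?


dp[0]=0; dp[i]=1+min(dp[i-c] for c in coins)
...dp[21]=4, dp[22]=5, dp[23]=5, dp[24]=6, dp[25]=6, dp[26]=7
Minimum coins for 26 = 7


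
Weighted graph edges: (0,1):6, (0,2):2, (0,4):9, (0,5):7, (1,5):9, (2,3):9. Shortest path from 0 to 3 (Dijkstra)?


Dijkstra from 0:
Distances: {0: 0, 1: 6, 2: 2, 3: 11, 4: 9, 5: 7}
Shortest distance to 3 = 11, path = [0, 2, 3]


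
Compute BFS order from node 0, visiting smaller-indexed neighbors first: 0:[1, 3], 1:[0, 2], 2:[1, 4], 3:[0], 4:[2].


BFS queue: start with [0]
Visit order: [0, 1, 3, 2, 4]


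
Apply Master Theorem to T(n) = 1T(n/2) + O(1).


a=1, b=2, c=0. log_2(1)=0 = c=0. Case 2: O(n^c log n) = O(log n)
Complexity: O(log n)


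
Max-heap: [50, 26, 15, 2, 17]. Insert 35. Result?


Append 35: [50, 26, 15, 2, 17, 35]
Bubble up: swap idx 5(35) with idx 2(15)
Result: [50, 26, 35, 2, 17, 15]


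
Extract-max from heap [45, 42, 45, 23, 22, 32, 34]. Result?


Max = 45
Replace root with last, heapify down
Resulting heap: [45, 42, 34, 23, 22, 32]


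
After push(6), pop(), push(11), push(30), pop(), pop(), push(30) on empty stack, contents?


push(6) -> [6]
pop() returns 6 -> []
push(11) -> [11]
push(30) -> [11, 30]
pop() returns 30 -> [11]
pop() returns 11 -> []
push(30) -> [30]
Final stack (bottom to top): [30]


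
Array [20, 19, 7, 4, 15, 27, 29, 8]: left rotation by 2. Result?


Left rotate by 2: [7, 4, 15, 27, 29, 8, 20, 19]


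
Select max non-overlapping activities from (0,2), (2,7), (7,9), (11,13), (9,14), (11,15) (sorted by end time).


Greedy: pick earliest-ending, then skip overlaps.
Selected (4 activities): [(0, 2), (2, 7), (7, 9), (11, 13)]


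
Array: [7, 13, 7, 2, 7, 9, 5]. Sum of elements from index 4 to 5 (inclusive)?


Prefix sums: [0, 7, 20, 27, 29, 36, 45, 50]
Sum[4..5] = prefix[6] - prefix[4] = 45 - 29 = 16


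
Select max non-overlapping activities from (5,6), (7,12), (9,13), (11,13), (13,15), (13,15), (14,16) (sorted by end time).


Greedy: pick earliest-ending, then skip overlaps.
Selected (3 activities): [(5, 6), (7, 12), (13, 15)]


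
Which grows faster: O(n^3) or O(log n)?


logarithmic grows slower than cubic
O(log n) is asymptotically smaller; O(n^3) grows faster


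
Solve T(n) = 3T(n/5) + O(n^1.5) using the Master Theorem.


a=3, b=5, c=1.5. log_5(3)=0.683 < c=1.5. Case 3: O(n^c) = O(n^1.500)
Complexity: O(n^1.500)


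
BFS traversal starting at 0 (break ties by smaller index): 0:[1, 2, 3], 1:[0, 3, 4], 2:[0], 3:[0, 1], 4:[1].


BFS queue: start with [0]
Visit order: [0, 1, 2, 3, 4]


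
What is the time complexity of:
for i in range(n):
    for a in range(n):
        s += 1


Per nesting level: O(n) * O(n) = O(n^2)
Complexity: O(n^2)


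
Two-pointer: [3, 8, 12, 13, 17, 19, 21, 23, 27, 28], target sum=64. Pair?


Two pointers: lo=0, hi=9
No pair sums to 64


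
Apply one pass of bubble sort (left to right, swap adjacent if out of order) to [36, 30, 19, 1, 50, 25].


After one pass: [30, 19, 1, 36, 25, 50]


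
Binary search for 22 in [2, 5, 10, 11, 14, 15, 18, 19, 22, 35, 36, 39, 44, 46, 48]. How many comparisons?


Search for 22:
[0,14] mid=7 arr[7]=19
[8,14] mid=11 arr[11]=39
[8,10] mid=9 arr[9]=35
[8,8] mid=8 arr[8]=22
Total: 4 comparisons


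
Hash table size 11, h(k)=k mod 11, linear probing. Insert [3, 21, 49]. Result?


Insertions: 3->slot 3; 21->slot 10; 49->slot 5
Table: [None, None, None, 3, None, 49, None, None, None, None, 21]


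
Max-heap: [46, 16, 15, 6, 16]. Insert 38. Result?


Append 38: [46, 16, 15, 6, 16, 38]
Bubble up: swap idx 5(38) with idx 2(15)
Result: [46, 16, 38, 6, 16, 15]


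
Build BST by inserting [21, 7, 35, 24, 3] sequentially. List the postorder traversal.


Root = 21; build tree by BST insertion.
Postorder traversal: [3, 7, 24, 35, 21]


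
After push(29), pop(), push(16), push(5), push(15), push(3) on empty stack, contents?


push(29) -> [29]
pop() returns 29 -> []
push(16) -> [16]
push(5) -> [16, 5]
push(15) -> [16, 5, 15]
push(3) -> [16, 5, 15, 3]
Final stack (bottom to top): [16, 5, 15, 3]


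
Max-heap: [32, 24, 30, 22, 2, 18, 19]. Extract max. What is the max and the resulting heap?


Max = 32
Replace root with last, heapify down
Resulting heap: [30, 24, 19, 22, 2, 18]


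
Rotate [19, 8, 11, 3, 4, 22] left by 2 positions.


Left rotate by 2: [11, 3, 4, 22, 19, 8]


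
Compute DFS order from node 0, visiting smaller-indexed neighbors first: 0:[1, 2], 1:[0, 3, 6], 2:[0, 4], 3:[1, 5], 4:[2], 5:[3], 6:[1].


DFS stack-based: start with [0]
Visit order: [0, 1, 3, 5, 6, 2, 4]


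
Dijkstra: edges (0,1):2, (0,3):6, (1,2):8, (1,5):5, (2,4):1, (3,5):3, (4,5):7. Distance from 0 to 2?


Dijkstra from 0:
Distances: {0: 0, 1: 2, 2: 10, 3: 6, 4: 11, 5: 7}
Shortest distance to 2 = 10, path = [0, 1, 2]


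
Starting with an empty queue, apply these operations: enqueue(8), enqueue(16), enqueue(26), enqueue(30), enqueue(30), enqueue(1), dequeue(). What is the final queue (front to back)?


enqueue(8) -> [8]
enqueue(16) -> [8, 16]
enqueue(26) -> [8, 16, 26]
enqueue(30) -> [8, 16, 26, 30]
enqueue(30) -> [8, 16, 26, 30, 30]
enqueue(1) -> [8, 16, 26, 30, 30, 1]
dequeue() returns 8 -> [16, 26, 30, 30, 1]
Final queue (front to back): [16, 26, 30, 30, 1]


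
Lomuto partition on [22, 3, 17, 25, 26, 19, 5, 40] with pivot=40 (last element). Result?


Elements <= 40 go left of pivot.
Result: [22, 3, 17, 25, 26, 19, 5, 40], pivot at index 7


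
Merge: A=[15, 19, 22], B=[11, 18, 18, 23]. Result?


Compare heads, take smaller each step.
Merged: [11, 15, 18, 18, 19, 22, 23]


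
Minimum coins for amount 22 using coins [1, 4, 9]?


dp[0]=0; dp[i]=1+min(dp[i-c] for c in coins)
...dp[17]=3, dp[18]=2, dp[19]=3, dp[20]=4, dp[21]=4, dp[22]=3
Minimum coins for 22 = 3


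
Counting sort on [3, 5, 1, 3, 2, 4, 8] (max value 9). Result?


Count array: [0, 1, 1, 2, 1, 1, 0, 0, 1, 0]
Reconstruct: [1, 2, 3, 3, 4, 5, 8]


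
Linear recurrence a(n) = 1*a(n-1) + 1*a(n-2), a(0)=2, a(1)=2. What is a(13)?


Build bottom-up:
...a(11)=288, a(12)=466, a(13)=1*466+1*288=754


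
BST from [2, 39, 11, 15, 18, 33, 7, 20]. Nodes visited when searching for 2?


BST root = 2
Search for 2: compare at each node
Path: [2]


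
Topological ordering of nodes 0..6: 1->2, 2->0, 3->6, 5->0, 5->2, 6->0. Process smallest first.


Kahn's algorithm, process smallest node first
Order: [1, 3, 4, 5, 2, 6, 0]


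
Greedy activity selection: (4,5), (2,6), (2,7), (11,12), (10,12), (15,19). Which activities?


Greedy: pick earliest-ending, then skip overlaps.
Selected (3 activities): [(4, 5), (11, 12), (15, 19)]


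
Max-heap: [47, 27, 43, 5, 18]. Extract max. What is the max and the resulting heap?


Max = 47
Replace root with last, heapify down
Resulting heap: [43, 27, 18, 5]


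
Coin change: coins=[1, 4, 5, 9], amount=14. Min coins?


dp[0]=0; dp[i]=1+min(dp[i-c] for c in coins)
...dp[9]=1, dp[10]=2, dp[11]=3, dp[12]=3, dp[13]=2, dp[14]=2
Minimum coins for 14 = 2


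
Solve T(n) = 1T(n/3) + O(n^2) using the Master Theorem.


a=1, b=3, c=2. log_3(1)=0 < c=2. Case 3: O(n^c) = O(n^2)
Complexity: O(n^2)


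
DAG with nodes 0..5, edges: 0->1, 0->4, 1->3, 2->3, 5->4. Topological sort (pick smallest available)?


Kahn's algorithm, process smallest node first
Order: [0, 1, 2, 3, 5, 4]


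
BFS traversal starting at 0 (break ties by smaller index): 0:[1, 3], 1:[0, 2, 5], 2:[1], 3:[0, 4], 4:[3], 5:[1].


BFS queue: start with [0]
Visit order: [0, 1, 3, 2, 5, 4]


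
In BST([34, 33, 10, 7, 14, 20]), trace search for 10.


BST root = 34
Search for 10: compare at each node
Path: [34, 33, 10]


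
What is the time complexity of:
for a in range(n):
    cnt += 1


Per nesting level: O(n) = O(n)
Complexity: O(n)


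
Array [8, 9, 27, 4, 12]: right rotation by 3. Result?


Right rotate by 3: [27, 4, 12, 8, 9]


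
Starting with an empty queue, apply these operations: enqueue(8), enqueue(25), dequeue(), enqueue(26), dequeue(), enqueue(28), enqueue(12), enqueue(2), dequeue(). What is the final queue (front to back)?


enqueue(8) -> [8]
enqueue(25) -> [8, 25]
dequeue() returns 8 -> [25]
enqueue(26) -> [25, 26]
dequeue() returns 25 -> [26]
enqueue(28) -> [26, 28]
enqueue(12) -> [26, 28, 12]
enqueue(2) -> [26, 28, 12, 2]
dequeue() returns 26 -> [28, 12, 2]
Final queue (front to back): [28, 12, 2]


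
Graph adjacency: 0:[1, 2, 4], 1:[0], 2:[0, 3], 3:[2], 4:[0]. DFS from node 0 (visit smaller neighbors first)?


DFS stack-based: start with [0]
Visit order: [0, 1, 2, 3, 4]


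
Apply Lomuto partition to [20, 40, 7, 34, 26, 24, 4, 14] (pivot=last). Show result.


Elements <= 14 go left of pivot.
Result: [7, 4, 14, 34, 26, 24, 40, 20], pivot at index 2


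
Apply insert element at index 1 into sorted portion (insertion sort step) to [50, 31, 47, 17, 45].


After one pass: [31, 50, 47, 17, 45]


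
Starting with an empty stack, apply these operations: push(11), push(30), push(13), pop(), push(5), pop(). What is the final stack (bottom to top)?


push(11) -> [11]
push(30) -> [11, 30]
push(13) -> [11, 30, 13]
pop() returns 13 -> [11, 30]
push(5) -> [11, 30, 5]
pop() returns 5 -> [11, 30]
Final stack (bottom to top): [11, 30]


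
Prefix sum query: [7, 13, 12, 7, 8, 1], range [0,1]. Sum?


Prefix sums: [0, 7, 20, 32, 39, 47, 48]
Sum[0..1] = prefix[2] - prefix[0] = 20 - 0 = 20


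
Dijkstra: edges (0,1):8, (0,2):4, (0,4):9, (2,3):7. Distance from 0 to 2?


Dijkstra from 0:
Distances: {0: 0, 1: 8, 2: 4, 3: 11, 4: 9}
Shortest distance to 2 = 4, path = [0, 2]


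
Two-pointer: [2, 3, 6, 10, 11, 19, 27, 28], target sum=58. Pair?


Two pointers: lo=0, hi=7
No pair sums to 58


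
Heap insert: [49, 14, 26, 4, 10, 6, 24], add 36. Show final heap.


Append 36: [49, 14, 26, 4, 10, 6, 24, 36]
Bubble up: swap idx 7(36) with idx 3(4); swap idx 3(36) with idx 1(14)
Result: [49, 36, 26, 14, 10, 6, 24, 4]


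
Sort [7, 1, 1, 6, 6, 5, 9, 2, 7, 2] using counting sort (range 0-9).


Count array: [0, 2, 2, 0, 0, 1, 2, 2, 0, 1]
Reconstruct: [1, 1, 2, 2, 5, 6, 6, 7, 7, 9]


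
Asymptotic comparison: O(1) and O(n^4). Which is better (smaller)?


constant grows slower than quartic
O(1) is asymptotically smaller; O(n^4) grows faster


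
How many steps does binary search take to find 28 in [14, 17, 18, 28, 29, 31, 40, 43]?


Search for 28:
[0,7] mid=3 arr[3]=28
Total: 1 comparisons


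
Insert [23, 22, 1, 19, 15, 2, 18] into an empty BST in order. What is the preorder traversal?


Root = 23; build tree by BST insertion.
Preorder traversal: [23, 22, 1, 19, 15, 2, 18]


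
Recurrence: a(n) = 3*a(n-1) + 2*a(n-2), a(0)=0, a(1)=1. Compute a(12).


Build bottom-up:
...a(10)=79647, a(11)=283667, a(12)=3*283667+2*79647=1010295


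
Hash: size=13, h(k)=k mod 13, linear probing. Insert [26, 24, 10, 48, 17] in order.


Insertions: 26->slot 0; 24->slot 11; 10->slot 10; 48->slot 9; 17->slot 4
Table: [26, None, None, None, 17, None, None, None, None, 48, 10, 24, None]


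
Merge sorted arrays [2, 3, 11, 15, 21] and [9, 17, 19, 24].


Compare heads, take smaller each step.
Merged: [2, 3, 9, 11, 15, 17, 19, 21, 24]


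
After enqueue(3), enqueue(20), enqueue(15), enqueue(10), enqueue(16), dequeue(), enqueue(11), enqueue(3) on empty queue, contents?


enqueue(3) -> [3]
enqueue(20) -> [3, 20]
enqueue(15) -> [3, 20, 15]
enqueue(10) -> [3, 20, 15, 10]
enqueue(16) -> [3, 20, 15, 10, 16]
dequeue() returns 3 -> [20, 15, 10, 16]
enqueue(11) -> [20, 15, 10, 16, 11]
enqueue(3) -> [20, 15, 10, 16, 11, 3]
Final queue (front to back): [20, 15, 10, 16, 11, 3]
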